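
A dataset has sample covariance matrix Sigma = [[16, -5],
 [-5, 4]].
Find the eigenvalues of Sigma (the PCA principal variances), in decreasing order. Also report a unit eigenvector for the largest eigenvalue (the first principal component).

Step 1 — characteristic polynomial of 2×2 Sigma:
  det(Sigma - λI) = λ² - trace · λ + det = 0.
  trace = 16 + 4 = 20, det = 16·4 - (-5)² = 39.
Step 2 — discriminant:
  Δ = trace² - 4·det = 400 - 156 = 244.
Step 3 — eigenvalues:
  λ = (trace ± √Δ)/2 = (20 ± 15.6205)/2,
  λ_1 = 17.8102,  λ_2 = 2.1898.

Step 4 — unit eigenvector for λ_1: solve (Sigma - λ_1 I)v = 0. First row:
  (16 - 17.8102)·v_x + (-5)·v_y = 0, i.e. (-1.8102)·v_x + (-5)·v_y = 0,
  so v ∝ (b, λ_1 - a) = (-5, 1.8102); multiply by -1 so the first entry is positive: u = (5, -1.8102).
  ||u|| = √((5)² + (-1.8102)²) = √(28.277) ≈ 5.3176,
  v_1 = u/||u|| ≈ (0.9403, -0.3404) (||v_1|| = 1).

λ_1 = 17.8102,  λ_2 = 2.1898;  v_1 ≈ (0.9403, -0.3404)


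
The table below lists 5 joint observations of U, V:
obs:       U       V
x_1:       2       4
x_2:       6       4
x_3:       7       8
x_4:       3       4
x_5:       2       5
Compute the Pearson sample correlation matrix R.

Step 1 — column means:
  mean(U) = (2 + 6 + 7 + 3 + 2) / 5 = 20/5 = 4
  mean(V) = (4 + 4 + 8 + 4 + 5) / 5 = 25/5 = 5

Step 2 — sample variances and covariances s[i,j] = (1/(n-1)) · Σ_k (x_{k,i} - mean_i) · (x_{k,j} - mean_j), with n-1 = 4:
  s[U,U] = ((-2)·(-2) + (2)·(2) + (3)·(3) + (-1)·(-1) + (-2)·(-2)) / 4 = 22/4 = 5.5
  s[U,V] = ((-2)·(-1) + (2)·(-1) + (3)·(3) + (-1)·(-1) + (-2)·(0)) / 4 = 10/4 = 2.5
  s[V,V] = ((-1)·(-1) + (-1)·(-1) + (3)·(3) + (-1)·(-1) + (0)·(0)) / 4 = 12/4 = 3
  Sample standard deviations s_i = √(s[i,i]):
  s(U) = √(5.5) = 2.3452
  s(V) = √(3) = 1.7321

Step 3 — r_{ij} = s_{ij} / (s_i · s_j):
  r[U,U] = 1 (diagonal).
  r[U,V] = 2.5 / (2.3452 · 1.7321) = 2.5 / 4.062 = 0.6155
  r[V,V] = 1 (diagonal).

R is symmetric with unit diagonal. Assembling:

R = [[1, 0.6155],
 [0.6155, 1]]


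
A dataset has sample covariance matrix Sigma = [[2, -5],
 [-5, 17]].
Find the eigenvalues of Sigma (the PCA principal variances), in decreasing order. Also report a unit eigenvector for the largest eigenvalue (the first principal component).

Step 1 — characteristic polynomial of 2×2 Sigma:
  det(Sigma - λI) = λ² - trace · λ + det = 0.
  trace = 2 + 17 = 19, det = 2·17 - (-5)² = 9.
Step 2 — discriminant:
  Δ = trace² - 4·det = 361 - 36 = 325.
Step 3 — eigenvalues:
  λ = (trace ± √Δ)/2 = (19 ± 18.0278)/2,
  λ_1 = 18.5139,  λ_2 = 0.4861.

Step 4 — unit eigenvector for λ_1: solve (Sigma - λ_1 I)v = 0. First row:
  (2 - 18.5139)·v_x + (-5)·v_y = 0, i.e. (-16.5139)·v_x + (-5)·v_y = 0,
  so v ∝ (b, λ_1 - a) = (-5, 16.5139); multiply by -1 so the first entry is positive: u = (5, -16.5139).
  ||u|| = √((5)² + (-16.5139)²) = √(297.7082) ≈ 17.2542,
  v_1 = u/||u|| ≈ (0.2898, -0.9571) (||v_1|| = 1).

λ_1 = 18.5139,  λ_2 = 0.4861;  v_1 ≈ (0.2898, -0.9571)


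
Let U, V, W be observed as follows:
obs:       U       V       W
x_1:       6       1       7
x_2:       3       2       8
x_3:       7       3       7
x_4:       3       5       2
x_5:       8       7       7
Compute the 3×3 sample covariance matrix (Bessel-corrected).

Step 1 — column means:
  mean(U) = (6 + 3 + 7 + 3 + 8) / 5 = 27/5 = 5.4
  mean(V) = (1 + 2 + 3 + 5 + 7) / 5 = 18/5 = 3.6
  mean(W) = (7 + 8 + 7 + 2 + 7) / 5 = 31/5 = 6.2

Step 2 — sample covariance S[i,j] = (1/(n-1)) · Σ_k (x_{k,i} - mean_i) · (x_{k,j} - mean_j), with n-1 = 4.
  S[U,U] = ((0.6)·(0.6) + (-2.4)·(-2.4) + (1.6)·(1.6) + (-2.4)·(-2.4) + (2.6)·(2.6)) / 4 = 21.2/4 = 5.3
  S[U,V] = ((0.6)·(-2.6) + (-2.4)·(-1.6) + (1.6)·(-0.6) + (-2.4)·(1.4) + (2.6)·(3.4)) / 4 = 6.8/4 = 1.7
  S[U,W] = ((0.6)·(0.8) + (-2.4)·(1.8) + (1.6)·(0.8) + (-2.4)·(-4.2) + (2.6)·(0.8)) / 4 = 9.6/4 = 2.4
  S[V,V] = ((-2.6)·(-2.6) + (-1.6)·(-1.6) + (-0.6)·(-0.6) + (1.4)·(1.4) + (3.4)·(3.4)) / 4 = 23.2/4 = 5.8
  S[V,W] = ((-2.6)·(0.8) + (-1.6)·(1.8) + (-0.6)·(0.8) + (1.4)·(-4.2) + (3.4)·(0.8)) / 4 = -8.6/4 = -2.15
  S[W,W] = ((0.8)·(0.8) + (1.8)·(1.8) + (0.8)·(0.8) + (-4.2)·(-4.2) + (0.8)·(0.8)) / 4 = 22.8/4 = 5.7

S is symmetric (S[j,i] = S[i,j]). Assembling:

S = [[5.3, 1.7, 2.4],
 [1.7, 5.8, -2.15],
 [2.4, -2.15, 5.7]]


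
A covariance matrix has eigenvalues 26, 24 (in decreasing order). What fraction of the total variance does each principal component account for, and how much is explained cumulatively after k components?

Step 1 — total variance = trace(Sigma) = Σ λ_i = 26 + 24 = 50.

Step 2 — fraction explained by component i = λ_i / Σ λ:
  PC1: 26/50 = 0.52
  PC2: 24/50 = 0.48

Step 3 — cumulative fraction after k components = (λ_1 + ... + λ_k) / Σ λ:
  k = 1: 26/50 = 0.52
  k = 2: (26 + 24)/50 = 50/50 = 1

Summary (fraction, with percent):

explained: PC1 0.52 (52%), PC2 0.48 (48%);  cumulative: 0.52, 1


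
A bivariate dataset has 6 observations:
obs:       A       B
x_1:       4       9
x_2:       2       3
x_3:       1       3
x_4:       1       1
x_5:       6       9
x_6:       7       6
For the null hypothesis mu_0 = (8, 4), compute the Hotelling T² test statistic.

Step 1 — sample mean vector:
  mean(A) = (4 + 2 + 1 + 1 + 6 + 7) / 6 = 21/6 = 3.5
  mean(B) = (9 + 3 + 3 + 1 + 9 + 6) / 6 = 31/6 = 5.1667
  x̄ = (3.5, 5.1667),  deviation x̄ - mu_0 = (3.5, 5.1667) - (8, 4) = (-4.5, 1.1667).

Step 2 — sample covariance matrix, S[i,j] = (1/(n-1)) · Σ_k (x_{k,i} - mean_i) · (x_{k,j} - mean_j), divisor n-1 = 5:
  S[A,A] = ((0.5)·(0.5) + (-1.5)·(-1.5) + (-2.5)·(-2.5) + (-2.5)·(-2.5) + (2.5)·(2.5) + (3.5)·(3.5)) / 5 = 33.5/5 = 6.7
  S[A,B] = ((0.5)·(3.8333) + (-1.5)·(-2.1667) + (-2.5)·(-2.1667) + (-2.5)·(-4.1667) + (2.5)·(3.8333) + (3.5)·(0.8333)) / 5 = 33.5/5 = 6.7
  S[B,B] = ((3.8333)·(3.8333) + (-2.1667)·(-2.1667) + (-2.1667)·(-2.1667) + (-4.1667)·(-4.1667) + (3.8333)·(3.8333) + (0.8333)·(0.8333)) / 5 = 56.8333/5 = 11.3667
  S = [[6.7, 6.7],
 [6.7, 11.3667]].

Step 3 — invert S. det(S) = 6.7·11.3667 - (6.7)² = 31.2667.
  S^{-1} = (1/det) · [[d, -b], [-b, a]] = [[0.3635, -0.2143],
 [-0.2143, 0.2143]].

Step 4 — quadratic form (x̄ - mu_0)^T · S^{-1} · (x̄ - mu_0):
  S^{-1} · (x̄ - mu_0) = (-1.8859, 1.2143),
  (x̄ - mu_0)^T · [...] = (-4.5)·(-1.8859) + (1.1667)·(1.2143) = 9.9033.

Step 5 — scale by n: T² = 6 · 9.9033 = 59.42.

T² ≈ 59.42


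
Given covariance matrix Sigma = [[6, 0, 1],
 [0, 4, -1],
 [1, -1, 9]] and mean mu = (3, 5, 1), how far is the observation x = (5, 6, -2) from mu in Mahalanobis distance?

Step 1 — centre the observation: (x - mu) = (2, 1, -3).

Step 2 — invert Sigma (cofactor / det for 3×3, or solve directly):
  Sigma^{-1} = [[0.1699, -0.0049, -0.0194],
 [-0.0049, 0.2573, 0.0291],
 [-0.0194, 0.0291, 0.1165]].

Step 3 — form the quadratic (x - mu)^T · Sigma^{-1} · (x - mu):
  Sigma^{-1} · (x - mu) = (0.3932, 0.1602, -0.3592).
  (x - mu)^T · [Sigma^{-1} · (x - mu)] = (2)·(0.3932) + (1)·(0.1602) + (-3)·(-0.3592) = 2.0243.

Step 4 — take square root: d = √(2.0243) ≈ 1.4228.

d(x, mu) = √(2.0243) ≈ 1.4228


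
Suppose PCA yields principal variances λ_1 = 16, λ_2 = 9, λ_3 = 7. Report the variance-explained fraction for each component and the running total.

Step 1 — total variance = trace(Sigma) = Σ λ_i = 16 + 9 + 7 = 32.

Step 2 — fraction explained by component i = λ_i / Σ λ:
  PC1: 16/32 = 0.5
  PC2: 9/32 = 0.2812
  PC3: 7/32 = 0.2188

Step 3 — cumulative fraction after k components = (λ_1 + ... + λ_k) / Σ λ:
  k = 1: 16/32 = 0.5
  k = 2: (16 + 9)/32 = 25/32 = 0.7812
  k = 3: (16 + 9 + 7)/32 = 32/32 = 1

Summary (fraction, with percent):

explained: PC1 0.5 (50%), PC2 0.2812 (28.12%), PC3 0.2188 (21.88%);  cumulative: 0.5, 0.7812, 1


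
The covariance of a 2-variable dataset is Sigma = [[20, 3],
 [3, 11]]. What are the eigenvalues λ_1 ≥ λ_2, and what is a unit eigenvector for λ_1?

Step 1 — characteristic polynomial of 2×2 Sigma:
  det(Sigma - λI) = λ² - trace · λ + det = 0.
  trace = 20 + 11 = 31, det = 20·11 - (3)² = 211.
Step 2 — discriminant:
  Δ = trace² - 4·det = 961 - 844 = 117.
Step 3 — eigenvalues:
  λ = (trace ± √Δ)/2 = (31 ± 10.8167)/2,
  λ_1 = 20.9083,  λ_2 = 10.0917.

Step 4 — unit eigenvector for λ_1: solve (Sigma - λ_1 I)v = 0. First row:
  (20 - 20.9083)·v_x + (3)·v_y = 0, i.e. (-0.9083)·v_x + (3)·v_y = 0,
  so v ∝ (b, λ_1 - a) = (3, 0.9083) = u.
  ||u|| = √((3)² + (0.9083)²) = √(9.8251) ≈ 3.1345,
  v_1 = u/||u|| ≈ (0.9571, 0.2898) (||v_1|| = 1).

λ_1 = 20.9083,  λ_2 = 10.0917;  v_1 ≈ (0.9571, 0.2898)


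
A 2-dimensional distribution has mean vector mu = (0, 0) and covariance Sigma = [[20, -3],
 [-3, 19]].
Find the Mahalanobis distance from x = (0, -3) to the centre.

Step 1 — centre the observation: (x - mu) = (0, -3).

Step 2 — invert Sigma. det(Sigma) = 20·19 - (-3)² = 371.
  Sigma^{-1} = (1/det) · [[d, -b], [-b, a]] = [[0.0512, 0.0081],
 [0.0081, 0.0539]].

Step 3 — form the quadratic (x - mu)^T · Sigma^{-1} · (x - mu):
  Sigma^{-1} · (x - mu) = (-0.0243, -0.1617).
  (x - mu)^T · [Sigma^{-1} · (x - mu)] = (0)·(-0.0243) + (-3)·(-0.1617) = 0.4852.

Step 4 — take square root: d = √(0.4852) ≈ 0.6965.

d(x, mu) = √(0.4852) ≈ 0.6965


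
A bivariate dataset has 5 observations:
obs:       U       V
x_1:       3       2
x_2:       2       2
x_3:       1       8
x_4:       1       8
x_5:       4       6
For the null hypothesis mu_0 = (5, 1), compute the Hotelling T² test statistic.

Step 1 — sample mean vector:
  mean(U) = (3 + 2 + 1 + 1 + 4) / 5 = 11/5 = 2.2
  mean(V) = (2 + 2 + 8 + 8 + 6) / 5 = 26/5 = 5.2
  x̄ = (2.2, 5.2),  deviation x̄ - mu_0 = (2.2, 5.2) - (5, 1) = (-2.8, 4.2).

Step 2 — sample covariance matrix, S[i,j] = (1/(n-1)) · Σ_k (x_{k,i} - mean_i) · (x_{k,j} - mean_j), divisor n-1 = 4:
  S[U,U] = ((0.8)·(0.8) + (-0.2)·(-0.2) + (-1.2)·(-1.2) + (-1.2)·(-1.2) + (1.8)·(1.8)) / 4 = 6.8/4 = 1.7
  S[U,V] = ((0.8)·(-3.2) + (-0.2)·(-3.2) + (-1.2)·(2.8) + (-1.2)·(2.8) + (1.8)·(0.8)) / 4 = -7.2/4 = -1.8
  S[V,V] = ((-3.2)·(-3.2) + (-3.2)·(-3.2) + (2.8)·(2.8) + (2.8)·(2.8) + (0.8)·(0.8)) / 4 = 36.8/4 = 9.2
  S = [[1.7, -1.8],
 [-1.8, 9.2]].

Step 3 — invert S. det(S) = 1.7·9.2 - (-1.8)² = 12.4.
  S^{-1} = (1/det) · [[d, -b], [-b, a]] = [[0.7419, 0.1452],
 [0.1452, 0.1371]].

Step 4 — quadratic form (x̄ - mu_0)^T · S^{-1} · (x̄ - mu_0):
  S^{-1} · (x̄ - mu_0) = (-1.4677, 0.1694),
  (x̄ - mu_0)^T · [...] = (-2.8)·(-1.4677) + (4.2)·(0.1694) = 4.821.

Step 5 — scale by n: T² = 5 · 4.821 = 24.1048.

T² ≈ 24.1048


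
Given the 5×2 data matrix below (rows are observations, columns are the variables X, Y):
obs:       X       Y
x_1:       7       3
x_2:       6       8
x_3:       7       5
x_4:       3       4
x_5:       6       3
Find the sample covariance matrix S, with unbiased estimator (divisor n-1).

Step 1 — column means:
  mean(X) = (7 + 6 + 7 + 3 + 6) / 5 = 29/5 = 5.8
  mean(Y) = (3 + 8 + 5 + 4 + 3) / 5 = 23/5 = 4.6

Step 2 — sample covariance S[i,j] = (1/(n-1)) · Σ_k (x_{k,i} - mean_i) · (x_{k,j} - mean_j), with n-1 = 4.
  S[X,X] = ((1.2)·(1.2) + (0.2)·(0.2) + (1.2)·(1.2) + (-2.8)·(-2.8) + (0.2)·(0.2)) / 4 = 10.8/4 = 2.7
  S[X,Y] = ((1.2)·(-1.6) + (0.2)·(3.4) + (1.2)·(0.4) + (-2.8)·(-0.6) + (0.2)·(-1.6)) / 4 = 0.6/4 = 0.15
  S[Y,Y] = ((-1.6)·(-1.6) + (3.4)·(3.4) + (0.4)·(0.4) + (-0.6)·(-0.6) + (-1.6)·(-1.6)) / 4 = 17.2/4 = 4.3

S is symmetric (S[j,i] = S[i,j]). Assembling:

S = [[2.7, 0.15],
 [0.15, 4.3]]


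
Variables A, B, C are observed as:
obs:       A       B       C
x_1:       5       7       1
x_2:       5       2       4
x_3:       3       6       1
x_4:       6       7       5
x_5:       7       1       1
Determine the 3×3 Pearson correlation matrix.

Step 1 — column means:
  mean(A) = (5 + 5 + 3 + 6 + 7) / 5 = 26/5 = 5.2
  mean(B) = (7 + 2 + 6 + 7 + 1) / 5 = 23/5 = 4.6
  mean(C) = (1 + 4 + 1 + 5 + 1) / 5 = 12/5 = 2.4

Step 2 — sample variances and covariances s[i,j] = (1/(n-1)) · Σ_k (x_{k,i} - mean_i) · (x_{k,j} - mean_j), with n-1 = 4:
  s[A,A] = ((-0.2)·(-0.2) + (-0.2)·(-0.2) + (-2.2)·(-2.2) + (0.8)·(0.8) + (1.8)·(1.8)) / 4 = 8.8/4 = 2.2
  s[A,B] = ((-0.2)·(2.4) + (-0.2)·(-2.6) + (-2.2)·(1.4) + (0.8)·(2.4) + (1.8)·(-3.6)) / 4 = -7.6/4 = -1.9
  s[A,C] = ((-0.2)·(-1.4) + (-0.2)·(1.6) + (-2.2)·(-1.4) + (0.8)·(2.6) + (1.8)·(-1.4)) / 4 = 2.6/4 = 0.65
  s[B,B] = ((2.4)·(2.4) + (-2.6)·(-2.6) + (1.4)·(1.4) + (2.4)·(2.4) + (-3.6)·(-3.6)) / 4 = 33.2/4 = 8.3
  s[B,C] = ((2.4)·(-1.4) + (-2.6)·(1.6) + (1.4)·(-1.4) + (2.4)·(2.6) + (-3.6)·(-1.4)) / 4 = 1.8/4 = 0.45
  s[C,C] = ((-1.4)·(-1.4) + (1.6)·(1.6) + (-1.4)·(-1.4) + (2.6)·(2.6) + (-1.4)·(-1.4)) / 4 = 15.2/4 = 3.8
  Sample standard deviations s_i = √(s[i,i]):
  s(A) = √(2.2) = 1.4832
  s(B) = √(8.3) = 2.881
  s(C) = √(3.8) = 1.9494

Step 3 — r_{ij} = s_{ij} / (s_i · s_j):
  r[A,A] = 1 (diagonal).
  r[A,B] = -1.9 / (1.4832 · 2.881) = -1.9 / 4.2732 = -0.4446
  r[A,C] = 0.65 / (1.4832 · 1.9494) = 0.65 / 2.8914 = 0.2248
  r[B,B] = 1 (diagonal).
  r[B,C] = 0.45 / (2.881 · 1.9494) = 0.45 / 5.616 = 0.0801
  r[C,C] = 1 (diagonal).

R is symmetric with unit diagonal. Assembling:

R = [[1, -0.4446, 0.2248],
 [-0.4446, 1, 0.0801],
 [0.2248, 0.0801, 1]]


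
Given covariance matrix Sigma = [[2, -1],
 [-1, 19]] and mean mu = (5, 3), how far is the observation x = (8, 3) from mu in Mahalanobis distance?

Step 1 — centre the observation: (x - mu) = (3, 0).

Step 2 — invert Sigma. det(Sigma) = 2·19 - (-1)² = 37.
  Sigma^{-1} = (1/det) · [[d, -b], [-b, a]] = [[0.5135, 0.027],
 [0.027, 0.0541]].

Step 3 — form the quadratic (x - mu)^T · Sigma^{-1} · (x - mu):
  Sigma^{-1} · (x - mu) = (1.5405, 0.0811).
  (x - mu)^T · [Sigma^{-1} · (x - mu)] = (3)·(1.5405) + (0)·(0.0811) = 4.6216.

Step 4 — take square root: d = √(4.6216) ≈ 2.1498.

d(x, mu) = √(4.6216) ≈ 2.1498


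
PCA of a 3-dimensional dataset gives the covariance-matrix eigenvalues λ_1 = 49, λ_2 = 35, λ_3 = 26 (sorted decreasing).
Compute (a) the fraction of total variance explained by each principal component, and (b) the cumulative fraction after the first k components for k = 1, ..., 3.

Step 1 — total variance = trace(Sigma) = Σ λ_i = 49 + 35 + 26 = 110.

Step 2 — fraction explained by component i = λ_i / Σ λ:
  PC1: 49/110 = 0.4455
  PC2: 35/110 = 0.3182
  PC3: 26/110 = 0.2364

Step 3 — cumulative fraction after k components = (λ_1 + ... + λ_k) / Σ λ:
  k = 1: 49/110 = 0.4455
  k = 2: (49 + 35)/110 = 84/110 = 0.7636
  k = 3: (49 + 35 + 26)/110 = 110/110 = 1

Summary (fraction, with percent):

explained: PC1 0.4455 (44.55%), PC2 0.3182 (31.82%), PC3 0.2364 (23.64%);  cumulative: 0.4455, 0.7636, 1


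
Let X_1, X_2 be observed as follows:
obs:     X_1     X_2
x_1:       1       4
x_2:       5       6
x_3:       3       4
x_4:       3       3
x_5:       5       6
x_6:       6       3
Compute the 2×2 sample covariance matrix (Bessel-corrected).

Step 1 — column means:
  mean(X_1) = (1 + 5 + 3 + 3 + 5 + 6) / 6 = 23/6 = 3.8333
  mean(X_2) = (4 + 6 + 4 + 3 + 6 + 3) / 6 = 26/6 = 4.3333

Step 2 — sample covariance S[i,j] = (1/(n-1)) · Σ_k (x_{k,i} - mean_i) · (x_{k,j} - mean_j), with n-1 = 5.
  S[X_1,X_1] = ((-2.8333)·(-2.8333) + (1.1667)·(1.1667) + (-0.8333)·(-0.8333) + (-0.8333)·(-0.8333) + (1.1667)·(1.1667) + (2.1667)·(2.1667)) / 5 = 16.8333/5 = 3.3667
  S[X_1,X_2] = ((-2.8333)·(-0.3333) + (1.1667)·(1.6667) + (-0.8333)·(-0.3333) + (-0.8333)·(-1.3333) + (1.1667)·(1.6667) + (2.1667)·(-1.3333)) / 5 = 3.3333/5 = 0.6667
  S[X_2,X_2] = ((-0.3333)·(-0.3333) + (1.6667)·(1.6667) + (-0.3333)·(-0.3333) + (-1.3333)·(-1.3333) + (1.6667)·(1.6667) + (-1.3333)·(-1.3333)) / 5 = 9.3333/5 = 1.8667

S is symmetric (S[j,i] = S[i,j]). Assembling:

S = [[3.3667, 0.6667],
 [0.6667, 1.8667]]


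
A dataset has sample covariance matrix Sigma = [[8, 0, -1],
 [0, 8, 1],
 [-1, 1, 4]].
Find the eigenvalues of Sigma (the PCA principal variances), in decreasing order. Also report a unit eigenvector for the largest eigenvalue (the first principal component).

Step 1 — characteristic polynomial p(λ) = det(λI - Sigma) = λ³ - tr·λ² + c_1·λ - det, where tr = trace, c_1 = sum of the principal 2×2 minors, det = det(Sigma):
  tr = 8 + 8 + 4 = 20,
  c_1 = (8·8 - (0)²) + (8·4 - (-1)²) + (8·4 - (1)²) = 64 + 31 + 31 = 126,
  det = 8·(8·4 - (1)²) - (0)·((0)·4 - (1)·(-1)) + (-1)·((0)·(1) - 8·(-1)) = 8·(31) - (0)·(1) + (-1)·(8) = 240.
  So p(λ) = λ³ - 20λ² + 126λ - 240.
Step 2 — look for an integer root (rational root theorem: any rational root is an integer divisor of 240). Testing λ = 8:
  p(8) = 512 - 1280 + 1008 - 240 = 0  ✓
  Dividing out (λ - 8): p(λ) = (λ - 8)(λ² - 12λ + 30).
Step 3 — remaining eigenvalues from the quadratic λ² - 12λ + 30 = 0:
  Δ = 12² - 4·30 = 144 - 120 = 24,  λ = (12 ± √24)/2 = (12 ± 4.899)/2 ≈ 8.4495 or 3.5505.
  Sorted: λ_1 = 8.4495,  λ_2 = 8,  λ_3 = 3.5505  (check: sum = 20 = tr ✓).

Step 4 — unit eigenvector for λ_1 ≈ 8.4495: v spans the null space of (Sigma - λ_1 I), whose rows are
  r_1 = (-0.4495, 0, -1),  r_2 = (0, -0.4495, 1),  r_3 = (-1, 1, -4.4495).
  v is orthogonal to every row, so take v ∝ r_1 × r_2 = ((0)·(1) - (-1)·(-0.4495), (-1)·(0) - (-0.4495)·(1), (-0.4495)·(-0.4495) - (0)·(0)) ≈ (-0.4495, 0.4495, 0.202).
  Rescale (multiply by -1 so the first nonzero entry is positive): u = (0.4495, -0.4495, -0.202).
  ||u|| = √((0.4495)² + (-0.4495)² + (-0.202)²) = √(0.4449) ≈ 0.667,  v_1 = u/||u|| ≈ (0.6739, -0.6739, -0.3029) (||v_1|| = 1).

λ_1 = 8.4495,  λ_2 = 8,  λ_3 = 3.5505;  v_1 ≈ (0.6739, -0.6739, -0.3029)


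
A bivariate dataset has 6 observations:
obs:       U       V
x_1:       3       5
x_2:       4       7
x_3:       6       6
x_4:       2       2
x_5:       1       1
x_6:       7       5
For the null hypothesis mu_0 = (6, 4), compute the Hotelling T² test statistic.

Step 1 — sample mean vector:
  mean(U) = (3 + 4 + 6 + 2 + 1 + 7) / 6 = 23/6 = 3.8333
  mean(V) = (5 + 7 + 6 + 2 + 1 + 5) / 6 = 26/6 = 4.3333
  x̄ = (3.8333, 4.3333),  deviation x̄ - mu_0 = (3.8333, 4.3333) - (6, 4) = (-2.1667, 0.3333).

Step 2 — sample covariance matrix, S[i,j] = (1/(n-1)) · Σ_k (x_{k,i} - mean_i) · (x_{k,j} - mean_j), divisor n-1 = 5:
  S[U,U] = ((-0.8333)·(-0.8333) + (0.1667)·(0.1667) + (2.1667)·(2.1667) + (-1.8333)·(-1.8333) + (-2.8333)·(-2.8333) + (3.1667)·(3.1667)) / 5 = 26.8333/5 = 5.3667
  S[U,V] = ((-0.8333)·(0.6667) + (0.1667)·(2.6667) + (2.1667)·(1.6667) + (-1.8333)·(-2.3333) + (-2.8333)·(-3.3333) + (3.1667)·(0.6667)) / 5 = 19.3333/5 = 3.8667
  S[V,V] = ((0.6667)·(0.6667) + (2.6667)·(2.6667) + (1.6667)·(1.6667) + (-2.3333)·(-2.3333) + (-3.3333)·(-3.3333) + (0.6667)·(0.6667)) / 5 = 27.3333/5 = 5.4667
  S = [[5.3667, 3.8667],
 [3.8667, 5.4667]].

Step 3 — invert S. det(S) = 5.3667·5.4667 - (3.8667)² = 14.3867.
  S^{-1} = (1/det) · [[d, -b], [-b, a]] = [[0.38, -0.2688],
 [-0.2688, 0.373]].

Step 4 — quadratic form (x̄ - mu_0)^T · S^{-1} · (x̄ - mu_0):
  S^{-1} · (x̄ - mu_0) = (-0.9129, 0.7067),
  (x̄ - mu_0)^T · [...] = (-2.1667)·(-0.9129) + (0.3333)·(0.7067) = 2.2135.

Step 5 — scale by n: T² = 6 · 2.2135 = 13.2808.

T² ≈ 13.2808


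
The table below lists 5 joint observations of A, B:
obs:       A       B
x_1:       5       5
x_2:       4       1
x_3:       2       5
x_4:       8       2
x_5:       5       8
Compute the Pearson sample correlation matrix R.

Step 1 — column means:
  mean(A) = (5 + 4 + 2 + 8 + 5) / 5 = 24/5 = 4.8
  mean(B) = (5 + 1 + 5 + 2 + 8) / 5 = 21/5 = 4.2

Step 2 — sample variances and covariances s[i,j] = (1/(n-1)) · Σ_k (x_{k,i} - mean_i) · (x_{k,j} - mean_j), with n-1 = 4:
  s[A,A] = ((0.2)·(0.2) + (-0.8)·(-0.8) + (-2.8)·(-2.8) + (3.2)·(3.2) + (0.2)·(0.2)) / 4 = 18.8/4 = 4.7
  s[A,B] = ((0.2)·(0.8) + (-0.8)·(-3.2) + (-2.8)·(0.8) + (3.2)·(-2.2) + (0.2)·(3.8)) / 4 = -5.8/4 = -1.45
  s[B,B] = ((0.8)·(0.8) + (-3.2)·(-3.2) + (0.8)·(0.8) + (-2.2)·(-2.2) + (3.8)·(3.8)) / 4 = 30.8/4 = 7.7
  Sample standard deviations s_i = √(s[i,i]):
  s(A) = √(4.7) = 2.1679
  s(B) = √(7.7) = 2.7749

Step 3 — r_{ij} = s_{ij} / (s_i · s_j):
  r[A,A] = 1 (diagonal).
  r[A,B] = -1.45 / (2.1679 · 2.7749) = -1.45 / 6.0158 = -0.241
  r[B,B] = 1 (diagonal).

R is symmetric with unit diagonal. Assembling:

R = [[1, -0.241],
 [-0.241, 1]]


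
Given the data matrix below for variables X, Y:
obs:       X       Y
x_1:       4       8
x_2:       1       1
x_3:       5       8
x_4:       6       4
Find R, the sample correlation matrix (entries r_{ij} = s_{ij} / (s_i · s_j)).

Step 1 — column means:
  mean(X) = (4 + 1 + 5 + 6) / 4 = 16/4 = 4
  mean(Y) = (8 + 1 + 8 + 4) / 4 = 21/4 = 5.25

Step 2 — sample variances and covariances s[i,j] = (1/(n-1)) · Σ_k (x_{k,i} - mean_i) · (x_{k,j} - mean_j), with n-1 = 3:
  s[X,X] = ((0)·(0) + (-3)·(-3) + (1)·(1) + (2)·(2)) / 3 = 14/3 = 4.6667
  s[X,Y] = ((0)·(2.75) + (-3)·(-4.25) + (1)·(2.75) + (2)·(-1.25)) / 3 = 13/3 = 4.3333
  s[Y,Y] = ((2.75)·(2.75) + (-4.25)·(-4.25) + (2.75)·(2.75) + (-1.25)·(-1.25)) / 3 = 34.75/3 = 11.5833
  Sample standard deviations s_i = √(s[i,i]):
  s(X) = √(4.6667) = 2.1602
  s(Y) = √(11.5833) = 3.4034

Step 3 — r_{ij} = s_{ij} / (s_i · s_j):
  r[X,X] = 1 (diagonal).
  r[X,Y] = 4.3333 / (2.1602 · 3.4034) = 4.3333 / 7.3522 = 0.5894
  r[Y,Y] = 1 (diagonal).

R is symmetric with unit diagonal. Assembling:

R = [[1, 0.5894],
 [0.5894, 1]]


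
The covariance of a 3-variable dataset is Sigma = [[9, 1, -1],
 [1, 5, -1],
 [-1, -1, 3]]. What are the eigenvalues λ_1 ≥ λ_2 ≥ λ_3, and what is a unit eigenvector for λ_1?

Step 1 — characteristic polynomial p(λ) = det(λI - Sigma) = λ³ - tr·λ² + c_1·λ - det, where tr = trace, c_1 = sum of the principal 2×2 minors, det = det(Sigma):
  tr = 9 + 5 + 3 = 17,
  c_1 = (9·5 - (1)²) + (9·3 - (-1)²) + (5·3 - (-1)²) = 44 + 26 + 14 = 84,
  det = 9·(5·3 - (-1)²) - (1)·((1)·3 - (-1)·(-1)) + (-1)·((1)·(-1) - 5·(-1)) = 9·(14) - (1)·(2) + (-1)·(4) = 120.
  So p(λ) = λ³ - 17λ² + 84λ - 120.
Step 2 — look for an integer root (rational root theorem: any rational root is an integer divisor of 120). Testing λ = 5:
  p(5) = 125 - 425 + 420 - 120 = 0  ✓
  Dividing out (λ - 5): p(λ) = (λ - 5)(λ² - 12λ + 24).
Step 3 — remaining eigenvalues from the quadratic λ² - 12λ + 24 = 0:
  Δ = 12² - 4·24 = 144 - 96 = 48,  λ = (12 ± √48)/2 = (12 ± 6.9282)/2 ≈ 9.4641 or 2.5359.
  Sorted: λ_1 = 9.4641,  λ_2 = 5,  λ_3 = 2.5359  (check: sum = 17 = tr ✓).

Step 4 — unit eigenvector for λ_1 ≈ 9.4641: v spans the null space of (Sigma - λ_1 I), whose rows are
  r_1 = (-0.4641, 1, -1),  r_2 = (1, -4.4641, -1),  r_3 = (-1, -1, -6.4641).
  v is orthogonal to every row, so take v ∝ r_1 × r_2 = ((1)·(-1) - (-1)·(-4.4641), (-1)·(1) - (-0.4641)·(-1), (-0.4641)·(-4.4641) - (1)·(1)) ≈ (-5.4641, -1.4641, 1.0718).
  Rescale (multiply by -1 so the first nonzero entry is positive): u = (5.4641, 1.4641, -1.0718).
  ||u|| = √((5.4641)² + (1.4641)² + (-1.0718)²) = √(33.1487) ≈ 5.7575,  v_1 = u/||u|| ≈ (0.949, 0.2543, -0.1862) (||v_1|| = 1).

λ_1 = 9.4641,  λ_2 = 5,  λ_3 = 2.5359;  v_1 ≈ (0.949, 0.2543, -0.1862)


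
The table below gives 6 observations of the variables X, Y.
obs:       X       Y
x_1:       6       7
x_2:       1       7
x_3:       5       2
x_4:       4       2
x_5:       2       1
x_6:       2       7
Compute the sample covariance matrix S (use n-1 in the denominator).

Step 1 — column means:
  mean(X) = (6 + 1 + 5 + 4 + 2 + 2) / 6 = 20/6 = 3.3333
  mean(Y) = (7 + 7 + 2 + 2 + 1 + 7) / 6 = 26/6 = 4.3333

Step 2 — sample covariance S[i,j] = (1/(n-1)) · Σ_k (x_{k,i} - mean_i) · (x_{k,j} - mean_j), with n-1 = 5.
  S[X,X] = ((2.6667)·(2.6667) + (-2.3333)·(-2.3333) + (1.6667)·(1.6667) + (0.6667)·(0.6667) + (-1.3333)·(-1.3333) + (-1.3333)·(-1.3333)) / 5 = 19.3333/5 = 3.8667
  S[X,Y] = ((2.6667)·(2.6667) + (-2.3333)·(2.6667) + (1.6667)·(-2.3333) + (0.6667)·(-2.3333) + (-1.3333)·(-3.3333) + (-1.3333)·(2.6667)) / 5 = -3.6667/5 = -0.7333
  S[Y,Y] = ((2.6667)·(2.6667) + (2.6667)·(2.6667) + (-2.3333)·(-2.3333) + (-2.3333)·(-2.3333) + (-3.3333)·(-3.3333) + (2.6667)·(2.6667)) / 5 = 43.3333/5 = 8.6667

S is symmetric (S[j,i] = S[i,j]). Assembling:

S = [[3.8667, -0.7333],
 [-0.7333, 8.6667]]


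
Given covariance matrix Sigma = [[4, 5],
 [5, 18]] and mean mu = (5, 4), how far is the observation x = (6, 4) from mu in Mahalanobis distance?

Step 1 — centre the observation: (x - mu) = (1, 0).

Step 2 — invert Sigma. det(Sigma) = 4·18 - (5)² = 47.
  Sigma^{-1} = (1/det) · [[d, -b], [-b, a]] = [[0.383, -0.1064],
 [-0.1064, 0.0851]].

Step 3 — form the quadratic (x - mu)^T · Sigma^{-1} · (x - mu):
  Sigma^{-1} · (x - mu) = (0.383, -0.1064).
  (x - mu)^T · [Sigma^{-1} · (x - mu)] = (1)·(0.383) + (0)·(-0.1064) = 0.383.

Step 4 — take square root: d = √(0.383) ≈ 0.6189.

d(x, mu) = √(0.383) ≈ 0.6189


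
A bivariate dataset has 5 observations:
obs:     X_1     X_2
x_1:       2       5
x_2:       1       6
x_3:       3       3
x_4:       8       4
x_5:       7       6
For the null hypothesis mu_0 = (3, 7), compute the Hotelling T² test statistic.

Step 1 — sample mean vector:
  mean(X_1) = (2 + 1 + 3 + 8 + 7) / 5 = 21/5 = 4.2
  mean(X_2) = (5 + 6 + 3 + 4 + 6) / 5 = 24/5 = 4.8
  x̄ = (4.2, 4.8),  deviation x̄ - mu_0 = (4.2, 4.8) - (3, 7) = (1.2, -2.2).

Step 2 — sample covariance matrix, S[i,j] = (1/(n-1)) · Σ_k (x_{k,i} - mean_i) · (x_{k,j} - mean_j), divisor n-1 = 4:
  S[X_1,X_1] = ((-2.2)·(-2.2) + (-3.2)·(-3.2) + (-1.2)·(-1.2) + (3.8)·(3.8) + (2.8)·(2.8)) / 4 = 38.8/4 = 9.7
  S[X_1,X_2] = ((-2.2)·(0.2) + (-3.2)·(1.2) + (-1.2)·(-1.8) + (3.8)·(-0.8) + (2.8)·(1.2)) / 4 = -1.8/4 = -0.45
  S[X_2,X_2] = ((0.2)·(0.2) + (1.2)·(1.2) + (-1.8)·(-1.8) + (-0.8)·(-0.8) + (1.2)·(1.2)) / 4 = 6.8/4 = 1.7
  S = [[9.7, -0.45],
 [-0.45, 1.7]].

Step 3 — invert S. det(S) = 9.7·1.7 - (-0.45)² = 16.2875.
  S^{-1} = (1/det) · [[d, -b], [-b, a]] = [[0.1044, 0.0276],
 [0.0276, 0.5955]].

Step 4 — quadratic form (x̄ - mu_0)^T · S^{-1} · (x̄ - mu_0):
  S^{-1} · (x̄ - mu_0) = (0.0645, -1.2771),
  (x̄ - mu_0)^T · [...] = (1.2)·(0.0645) + (-2.2)·(-1.2771) = 2.8869.

Step 5 — scale by n: T² = 5 · 2.8869 = 14.4344.

T² ≈ 14.4344


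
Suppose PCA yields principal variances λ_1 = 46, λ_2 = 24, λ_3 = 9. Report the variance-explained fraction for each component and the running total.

Step 1 — total variance = trace(Sigma) = Σ λ_i = 46 + 24 + 9 = 79.

Step 2 — fraction explained by component i = λ_i / Σ λ:
  PC1: 46/79 = 0.5823
  PC2: 24/79 = 0.3038
  PC3: 9/79 = 0.1139

Step 3 — cumulative fraction after k components = (λ_1 + ... + λ_k) / Σ λ:
  k = 1: 46/79 = 0.5823
  k = 2: (46 + 24)/79 = 70/79 = 0.8861
  k = 3: (46 + 24 + 9)/79 = 79/79 = 1

Summary (fraction, with percent):

explained: PC1 0.5823 (58.23%), PC2 0.3038 (30.38%), PC3 0.1139 (11.39%);  cumulative: 0.5823, 0.8861, 1


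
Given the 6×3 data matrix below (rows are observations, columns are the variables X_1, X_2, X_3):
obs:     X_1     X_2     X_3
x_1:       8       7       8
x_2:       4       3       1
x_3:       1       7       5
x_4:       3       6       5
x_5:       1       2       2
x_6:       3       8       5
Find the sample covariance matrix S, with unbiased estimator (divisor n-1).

Step 1 — column means:
  mean(X_1) = (8 + 4 + 1 + 3 + 1 + 3) / 6 = 20/6 = 3.3333
  mean(X_2) = (7 + 3 + 7 + 6 + 2 + 8) / 6 = 33/6 = 5.5
  mean(X_3) = (8 + 1 + 5 + 5 + 2 + 5) / 6 = 26/6 = 4.3333

Step 2 — sample covariance S[i,j] = (1/(n-1)) · Σ_k (x_{k,i} - mean_i) · (x_{k,j} - mean_j), with n-1 = 5.
  S[X_1,X_1] = ((4.6667)·(4.6667) + (0.6667)·(0.6667) + (-2.3333)·(-2.3333) + (-0.3333)·(-0.3333) + (-2.3333)·(-2.3333) + (-0.3333)·(-0.3333)) / 5 = 33.3333/5 = 6.6667
  S[X_1,X_2] = ((4.6667)·(1.5) + (0.6667)·(-2.5) + (-2.3333)·(1.5) + (-0.3333)·(0.5) + (-2.3333)·(-3.5) + (-0.3333)·(2.5)) / 5 = 9/5 = 1.8
  S[X_1,X_3] = ((4.6667)·(3.6667) + (0.6667)·(-3.3333) + (-2.3333)·(0.6667) + (-0.3333)·(0.6667) + (-2.3333)·(-2.3333) + (-0.3333)·(0.6667)) / 5 = 18.3333/5 = 3.6667
  S[X_2,X_2] = ((1.5)·(1.5) + (-2.5)·(-2.5) + (1.5)·(1.5) + (0.5)·(0.5) + (-3.5)·(-3.5) + (2.5)·(2.5)) / 5 = 29.5/5 = 5.9
  S[X_2,X_3] = ((1.5)·(3.6667) + (-2.5)·(-3.3333) + (1.5)·(0.6667) + (0.5)·(0.6667) + (-3.5)·(-2.3333) + (2.5)·(0.6667)) / 5 = 25/5 = 5
  S[X_3,X_3] = ((3.6667)·(3.6667) + (-3.3333)·(-3.3333) + (0.6667)·(0.6667) + (0.6667)·(0.6667) + (-2.3333)·(-2.3333) + (0.6667)·(0.6667)) / 5 = 31.3333/5 = 6.2667

S is symmetric (S[j,i] = S[i,j]). Assembling:

S = [[6.6667, 1.8, 3.6667],
 [1.8, 5.9, 5],
 [3.6667, 5, 6.2667]]


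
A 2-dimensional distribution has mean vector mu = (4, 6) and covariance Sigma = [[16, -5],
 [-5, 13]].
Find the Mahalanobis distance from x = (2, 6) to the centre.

Step 1 — centre the observation: (x - mu) = (-2, 0).

Step 2 — invert Sigma. det(Sigma) = 16·13 - (-5)² = 183.
  Sigma^{-1} = (1/det) · [[d, -b], [-b, a]] = [[0.071, 0.0273],
 [0.0273, 0.0874]].

Step 3 — form the quadratic (x - mu)^T · Sigma^{-1} · (x - mu):
  Sigma^{-1} · (x - mu) = (-0.1421, -0.0546).
  (x - mu)^T · [Sigma^{-1} · (x - mu)] = (-2)·(-0.1421) + (0)·(-0.0546) = 0.2842.

Step 4 — take square root: d = √(0.2842) ≈ 0.5331.

d(x, mu) = √(0.2842) ≈ 0.5331


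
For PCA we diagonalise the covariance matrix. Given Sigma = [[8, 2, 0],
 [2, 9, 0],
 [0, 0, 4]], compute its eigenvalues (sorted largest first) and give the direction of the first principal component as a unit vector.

Step 1 — characteristic polynomial p(λ) = det(λI - Sigma) = λ³ - tr·λ² + c_1·λ - det, where tr = trace, c_1 = sum of the principal 2×2 minors, det = det(Sigma):
  tr = 8 + 9 + 4 = 21,
  c_1 = (8·9 - (2)²) + (8·4 - (0)²) + (9·4 - (0)²) = 68 + 32 + 36 = 136,
  det = 8·(9·4 - (0)²) - (2)·((2)·4 - (0)·(0)) + (0)·((2)·(0) - 9·(0)) = 8·(36) - (2)·(8) + (0)·(0) = 272.
  So p(λ) = λ³ - 21λ² + 136λ - 272.
Step 2 — look for an integer root (rational root theorem: any rational root is an integer divisor of 272). Testing λ = 4:
  p(4) = 64 - 336 + 544 - 272 = 0  ✓
  Dividing out (λ - 4): p(λ) = (λ - 4)(λ² - 17λ + 68).
Step 3 — remaining eigenvalues from the quadratic λ² - 17λ + 68 = 0:
  Δ = 17² - 4·68 = 289 - 272 = 17,  λ = (17 ± √17)/2 = (17 ± 4.1231)/2 ≈ 10.5616 or 6.4384.
  Sorted: λ_1 = 10.5616,  λ_2 = 6.4384,  λ_3 = 4  (check: sum = 21 = tr ✓).

Step 4 — unit eigenvector for λ_1 ≈ 10.5616: v spans the null space of (Sigma - λ_1 I), whose rows are
  r_1 = (-2.5616, 2, 0),  r_2 = (2, -1.5616, 0),  r_3 = (0, 0, -6.5616).
  v is orthogonal to every row, so take v ∝ r_1 × r_3 = ((2)·(-6.5616) - (0)·(0), (0)·(0) - (-2.5616)·(-6.5616), (-2.5616)·(0) - (2)·(0)) ≈ (-13.1231, -16.8078, 0).
  Rescale (multiply by -1 so the first nonzero entry is positive): u = (13.1231, 16.8078, 0).
  ||u|| = √((13.1231)² + (16.8078)² + (0)²) = √(454.7168) ≈ 21.3241,  v_1 = u/||u|| ≈ (0.6154, 0.7882, 0) (||v_1|| = 1).

λ_1 = 10.5616,  λ_2 = 6.4384,  λ_3 = 4;  v_1 ≈ (0.6154, 0.7882, 0)


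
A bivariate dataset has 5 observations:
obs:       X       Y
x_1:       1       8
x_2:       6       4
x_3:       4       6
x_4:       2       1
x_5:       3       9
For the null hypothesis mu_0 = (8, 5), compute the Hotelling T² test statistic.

Step 1 — sample mean vector:
  mean(X) = (1 + 6 + 4 + 2 + 3) / 5 = 16/5 = 3.2
  mean(Y) = (8 + 4 + 6 + 1 + 9) / 5 = 28/5 = 5.6
  x̄ = (3.2, 5.6),  deviation x̄ - mu_0 = (3.2, 5.6) - (8, 5) = (-4.8, 0.6).

Step 2 — sample covariance matrix, S[i,j] = (1/(n-1)) · Σ_k (x_{k,i} - mean_i) · (x_{k,j} - mean_j), divisor n-1 = 4:
  S[X,X] = ((-2.2)·(-2.2) + (2.8)·(2.8) + (0.8)·(0.8) + (-1.2)·(-1.2) + (-0.2)·(-0.2)) / 4 = 14.8/4 = 3.7
  S[X,Y] = ((-2.2)·(2.4) + (2.8)·(-1.6) + (0.8)·(0.4) + (-1.2)·(-4.6) + (-0.2)·(3.4)) / 4 = -4.6/4 = -1.15
  S[Y,Y] = ((2.4)·(2.4) + (-1.6)·(-1.6) + (0.4)·(0.4) + (-4.6)·(-4.6) + (3.4)·(3.4)) / 4 = 41.2/4 = 10.3
  S = [[3.7, -1.15],
 [-1.15, 10.3]].

Step 3 — invert S. det(S) = 3.7·10.3 - (-1.15)² = 36.7875.
  S^{-1} = (1/det) · [[d, -b], [-b, a]] = [[0.28, 0.0313],
 [0.0313, 0.1006]].

Step 4 — quadratic form (x̄ - mu_0)^T · S^{-1} · (x̄ - mu_0):
  S^{-1} · (x̄ - mu_0) = (-1.3252, -0.0897),
  (x̄ - mu_0)^T · [...] = (-4.8)·(-1.3252) + (0.6)·(-0.0897) = 6.307.

Step 5 — scale by n: T² = 5 · 6.307 = 31.5352.

T² ≈ 31.5352


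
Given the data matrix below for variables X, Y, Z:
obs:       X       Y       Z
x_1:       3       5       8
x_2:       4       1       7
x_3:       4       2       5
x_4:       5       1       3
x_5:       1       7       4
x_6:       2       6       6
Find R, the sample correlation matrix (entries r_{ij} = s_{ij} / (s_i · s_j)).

Step 1 — column means:
  mean(X) = (3 + 4 + 4 + 5 + 1 + 2) / 6 = 19/6 = 3.1667
  mean(Y) = (5 + 1 + 2 + 1 + 7 + 6) / 6 = 22/6 = 3.6667
  mean(Z) = (8 + 7 + 5 + 3 + 4 + 6) / 6 = 33/6 = 5.5

Step 2 — sample variances and covariances s[i,j] = (1/(n-1)) · Σ_k (x_{k,i} - mean_i) · (x_{k,j} - mean_j), with n-1 = 5:
  s[X,X] = ((-0.1667)·(-0.1667) + (0.8333)·(0.8333) + (0.8333)·(0.8333) + (1.8333)·(1.8333) + (-2.1667)·(-2.1667) + (-1.1667)·(-1.1667)) / 5 = 10.8333/5 = 2.1667
  s[X,Y] = ((-0.1667)·(1.3333) + (0.8333)·(-2.6667) + (0.8333)·(-1.6667) + (1.8333)·(-2.6667) + (-2.1667)·(3.3333) + (-1.1667)·(2.3333)) / 5 = -18.6667/5 = -3.7333
  s[X,Z] = ((-0.1667)·(2.5) + (0.8333)·(1.5) + (0.8333)·(-0.5) + (1.8333)·(-2.5) + (-2.1667)·(-1.5) + (-1.1667)·(0.5)) / 5 = -1.5/5 = -0.3
  s[Y,Y] = ((1.3333)·(1.3333) + (-2.6667)·(-2.6667) + (-1.6667)·(-1.6667) + (-2.6667)·(-2.6667) + (3.3333)·(3.3333) + (2.3333)·(2.3333)) / 5 = 35.3333/5 = 7.0667
  s[Y,Z] = ((1.3333)·(2.5) + (-2.6667)·(1.5) + (-1.6667)·(-0.5) + (-2.6667)·(-2.5) + (3.3333)·(-1.5) + (2.3333)·(0.5)) / 5 = 3/5 = 0.6
  s[Z,Z] = ((2.5)·(2.5) + (1.5)·(1.5) + (-0.5)·(-0.5) + (-2.5)·(-2.5) + (-1.5)·(-1.5) + (0.5)·(0.5)) / 5 = 17.5/5 = 3.5
  Sample standard deviations s_i = √(s[i,i]):
  s(X) = √(2.1667) = 1.472
  s(Y) = √(7.0667) = 2.6583
  s(Z) = √(3.5) = 1.8708

Step 3 — r_{ij} = s_{ij} / (s_i · s_j):
  r[X,X] = 1 (diagonal).
  r[X,Y] = -3.7333 / (1.472 · 2.6583) = -3.7333 / 3.9129 = -0.9541
  r[X,Z] = -0.3 / (1.472 · 1.8708) = -0.3 / 2.7538 = -0.1089
  r[Y,Y] = 1 (diagonal).
  r[Y,Z] = 0.6 / (2.6583 · 1.8708) = 0.6 / 4.9733 = 0.1206
  r[Z,Z] = 1 (diagonal).

R is symmetric with unit diagonal. Assembling:

R = [[1, -0.9541, -0.1089],
 [-0.9541, 1, 0.1206],
 [-0.1089, 0.1206, 1]]


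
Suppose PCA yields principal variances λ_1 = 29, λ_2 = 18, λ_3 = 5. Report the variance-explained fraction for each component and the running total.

Step 1 — total variance = trace(Sigma) = Σ λ_i = 29 + 18 + 5 = 52.

Step 2 — fraction explained by component i = λ_i / Σ λ:
  PC1: 29/52 = 0.5577
  PC2: 18/52 = 0.3462
  PC3: 5/52 = 0.0962

Step 3 — cumulative fraction after k components = (λ_1 + ... + λ_k) / Σ λ:
  k = 1: 29/52 = 0.5577
  k = 2: (29 + 18)/52 = 47/52 = 0.9038
  k = 3: (29 + 18 + 5)/52 = 52/52 = 1

Summary (fraction, with percent):

explained: PC1 0.5577 (55.77%), PC2 0.3462 (34.62%), PC3 0.0962 (9.62%);  cumulative: 0.5577, 0.9038, 1


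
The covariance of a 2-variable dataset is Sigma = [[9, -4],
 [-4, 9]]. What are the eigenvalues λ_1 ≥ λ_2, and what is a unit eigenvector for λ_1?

Step 1 — characteristic polynomial of 2×2 Sigma:
  det(Sigma - λI) = λ² - trace · λ + det = 0.
  trace = 9 + 9 = 18, det = 9·9 - (-4)² = 65.
Step 2 — discriminant:
  Δ = trace² - 4·det = 324 - 260 = 64.
Step 3 — eigenvalues:
  λ = (trace ± √Δ)/2 = (18 ± 8)/2,
  λ_1 = 13,  λ_2 = 5.

Step 4 — unit eigenvector for λ_1: solve (Sigma - λ_1 I)v = 0. First row:
  (9 - 13)·v_x + (-4)·v_y = 0, i.e. (-4)·v_x + (-4)·v_y = 0,
  so v ∝ (b, λ_1 - a) = (-4, 4); multiply by -1 so the first entry is positive: u = (4, -4).
  ||u|| = √((4)² + (-4)²) = √(32) ≈ 5.6569,
  v_1 = u/||u|| ≈ (0.7071, -0.7071) (||v_1|| = 1).

λ_1 = 13,  λ_2 = 5;  v_1 ≈ (0.7071, -0.7071)


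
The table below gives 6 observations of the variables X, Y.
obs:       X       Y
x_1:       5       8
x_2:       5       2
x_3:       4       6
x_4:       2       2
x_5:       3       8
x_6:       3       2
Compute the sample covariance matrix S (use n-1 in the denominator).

Step 1 — column means:
  mean(X) = (5 + 5 + 4 + 2 + 3 + 3) / 6 = 22/6 = 3.6667
  mean(Y) = (8 + 2 + 6 + 2 + 8 + 2) / 6 = 28/6 = 4.6667

Step 2 — sample covariance S[i,j] = (1/(n-1)) · Σ_k (x_{k,i} - mean_i) · (x_{k,j} - mean_j), with n-1 = 5.
  S[X,X] = ((1.3333)·(1.3333) + (1.3333)·(1.3333) + (0.3333)·(0.3333) + (-1.6667)·(-1.6667) + (-0.6667)·(-0.6667) + (-0.6667)·(-0.6667)) / 5 = 7.3333/5 = 1.4667
  S[X,Y] = ((1.3333)·(3.3333) + (1.3333)·(-2.6667) + (0.3333)·(1.3333) + (-1.6667)·(-2.6667) + (-0.6667)·(3.3333) + (-0.6667)·(-2.6667)) / 5 = 5.3333/5 = 1.0667
  S[Y,Y] = ((3.3333)·(3.3333) + (-2.6667)·(-2.6667) + (1.3333)·(1.3333) + (-2.6667)·(-2.6667) + (3.3333)·(3.3333) + (-2.6667)·(-2.6667)) / 5 = 45.3333/5 = 9.0667

S is symmetric (S[j,i] = S[i,j]). Assembling:

S = [[1.4667, 1.0667],
 [1.0667, 9.0667]]


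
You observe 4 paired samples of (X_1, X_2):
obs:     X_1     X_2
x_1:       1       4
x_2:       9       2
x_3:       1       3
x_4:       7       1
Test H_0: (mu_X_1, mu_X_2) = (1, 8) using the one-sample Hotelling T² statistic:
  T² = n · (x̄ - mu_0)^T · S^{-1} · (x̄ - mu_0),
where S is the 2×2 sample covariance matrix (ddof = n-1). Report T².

Step 1 — sample mean vector:
  mean(X_1) = (1 + 9 + 1 + 7) / 4 = 18/4 = 4.5
  mean(X_2) = (4 + 2 + 3 + 1) / 4 = 10/4 = 2.5
  x̄ = (4.5, 2.5),  deviation x̄ - mu_0 = (4.5, 2.5) - (1, 8) = (3.5, -5.5).

Step 2 — sample covariance matrix, S[i,j] = (1/(n-1)) · Σ_k (x_{k,i} - mean_i) · (x_{k,j} - mean_j), divisor n-1 = 3:
  S[X_1,X_1] = ((-3.5)·(-3.5) + (4.5)·(4.5) + (-3.5)·(-3.5) + (2.5)·(2.5)) / 3 = 51/3 = 17
  S[X_1,X_2] = ((-3.5)·(1.5) + (4.5)·(-0.5) + (-3.5)·(0.5) + (2.5)·(-1.5)) / 3 = -13/3 = -4.3333
  S[X_2,X_2] = ((1.5)·(1.5) + (-0.5)·(-0.5) + (0.5)·(0.5) + (-1.5)·(-1.5)) / 3 = 5/3 = 1.6667
  S = [[17, -4.3333],
 [-4.3333, 1.6667]].

Step 3 — invert S. det(S) = 17·1.6667 - (-4.3333)² = 9.5556.
  S^{-1} = (1/det) · [[d, -b], [-b, a]] = [[0.1744, 0.4535],
 [0.4535, 1.7791]].

Step 4 — quadratic form (x̄ - mu_0)^T · S^{-1} · (x̄ - mu_0):
  S^{-1} · (x̄ - mu_0) = (-1.8837, -8.1977),
  (x̄ - mu_0)^T · [...] = (3.5)·(-1.8837) + (-5.5)·(-8.1977) = 38.4942.

Step 5 — scale by n: T² = 4 · 38.4942 = 153.9767.

T² ≈ 153.9767


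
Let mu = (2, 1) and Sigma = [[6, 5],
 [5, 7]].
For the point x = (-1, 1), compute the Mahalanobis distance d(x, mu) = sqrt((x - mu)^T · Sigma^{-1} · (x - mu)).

Step 1 — centre the observation: (x - mu) = (-3, 0).

Step 2 — invert Sigma. det(Sigma) = 6·7 - (5)² = 17.
  Sigma^{-1} = (1/det) · [[d, -b], [-b, a]] = [[0.4118, -0.2941],
 [-0.2941, 0.3529]].

Step 3 — form the quadratic (x - mu)^T · Sigma^{-1} · (x - mu):
  Sigma^{-1} · (x - mu) = (-1.2353, 0.8824).
  (x - mu)^T · [Sigma^{-1} · (x - mu)] = (-3)·(-1.2353) + (0)·(0.8824) = 3.7059.

Step 4 — take square root: d = √(3.7059) ≈ 1.9251.

d(x, mu) = √(3.7059) ≈ 1.9251


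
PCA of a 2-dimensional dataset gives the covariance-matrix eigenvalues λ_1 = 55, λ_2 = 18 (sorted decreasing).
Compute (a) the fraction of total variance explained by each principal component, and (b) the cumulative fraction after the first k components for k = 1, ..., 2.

Step 1 — total variance = trace(Sigma) = Σ λ_i = 55 + 18 = 73.

Step 2 — fraction explained by component i = λ_i / Σ λ:
  PC1: 55/73 = 0.7534
  PC2: 18/73 = 0.2466

Step 3 — cumulative fraction after k components = (λ_1 + ... + λ_k) / Σ λ:
  k = 1: 55/73 = 0.7534
  k = 2: (55 + 18)/73 = 73/73 = 1

Summary (fraction, with percent):

explained: PC1 0.7534 (75.34%), PC2 0.2466 (24.66%);  cumulative: 0.7534, 1
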